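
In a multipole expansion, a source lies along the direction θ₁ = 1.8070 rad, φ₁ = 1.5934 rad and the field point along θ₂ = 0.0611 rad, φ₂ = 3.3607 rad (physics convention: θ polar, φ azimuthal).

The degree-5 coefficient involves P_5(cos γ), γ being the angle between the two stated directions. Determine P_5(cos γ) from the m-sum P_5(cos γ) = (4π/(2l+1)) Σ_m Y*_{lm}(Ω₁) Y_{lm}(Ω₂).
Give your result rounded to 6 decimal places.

Term-by-term m-sum for l=5 (normalisation 4π/11 = 1.142397):
  term(m=-5) = -0.000000-0.000000i   from Y*(Ω₁)=-0.045469+0.400604i, Y(Ω₂)=-0.000000+0.000000i
  term(m=-4) = -0.000004+0.000004i   from Y*(Ω₁)=-0.305624-0.027708i, Y(Ω₂)=+0.000013-0.000016i
  term(m=-3) = -0.000056-0.000084i   from Y*(Ω₁)=-0.010925+0.160859i, Y(Ω₂)=-0.000497+0.000383i
  term(m=-2) = -0.003630+0.001505i   from Y*(Ω₁)=-0.312972-0.014158i, Y(Ω₂)=+0.011359-0.005323i
  term(m=-1) = -0.002782-0.013974i   from Y*(Ω₁)=-0.002085+0.092242i, Y(Ω₂)=-0.150728+0.033565i
  term(m=+0) = -0.282680-0.000000i   from Y*(Ω₁)=-0.310779-0.000000i, Y(Ω₂)=+0.909585+0.000000i
  term(m=+1) = -0.002782+0.013974i   from Y*(Ω₁)=+0.002085+0.092242i, Y(Ω₂)=+0.150728+0.033565i
  term(m=+2) = -0.003630-0.001505i   from Y*(Ω₁)=-0.312972+0.014158i, Y(Ω₂)=+0.011359+0.005323i
  term(m=+3) = -0.000056+0.000084i   from Y*(Ω₁)=+0.010925+0.160859i, Y(Ω₂)=+0.000497+0.000383i
  term(m=+4) = -0.000004-0.000004i   from Y*(Ω₁)=-0.305624+0.027708i, Y(Ω₂)=+0.000013+0.000016i
  term(m=+5) = -0.000000+0.000000i   from Y*(Ω₁)=+0.045469+0.400604i, Y(Ω₂)=+0.000000+0.000000i
Total Σ_m = -0.295625+0.000000i. Multiply by 1.142397: -0.337722+0.000000i. P_5(cos γ) = -0.337722

-0.337722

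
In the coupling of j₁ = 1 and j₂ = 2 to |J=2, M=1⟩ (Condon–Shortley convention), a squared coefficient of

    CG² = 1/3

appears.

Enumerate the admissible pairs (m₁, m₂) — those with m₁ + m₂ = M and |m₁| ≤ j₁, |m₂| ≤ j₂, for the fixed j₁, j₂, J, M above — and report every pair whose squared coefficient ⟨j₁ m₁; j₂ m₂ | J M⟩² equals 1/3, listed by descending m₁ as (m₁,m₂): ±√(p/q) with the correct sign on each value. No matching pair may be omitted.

Admissible pairs with m₁+m₂ = M = 1: (-1,2), (0,1), (1,0)
  (m₁,m₂)=(1,0): CG² = 1/2, CG = +√(1/2)
  (m₁,m₂)=(0,1): CG² = 1/6, CG = −√(1/6)
  (m₁,m₂)=(-1,2): CG² = 1/3, CG = −√(1/3)   ← matches the target
Pairs with CG² = 1/3: (-1,2): −√(1/3)

(-1,2): −√(1/3)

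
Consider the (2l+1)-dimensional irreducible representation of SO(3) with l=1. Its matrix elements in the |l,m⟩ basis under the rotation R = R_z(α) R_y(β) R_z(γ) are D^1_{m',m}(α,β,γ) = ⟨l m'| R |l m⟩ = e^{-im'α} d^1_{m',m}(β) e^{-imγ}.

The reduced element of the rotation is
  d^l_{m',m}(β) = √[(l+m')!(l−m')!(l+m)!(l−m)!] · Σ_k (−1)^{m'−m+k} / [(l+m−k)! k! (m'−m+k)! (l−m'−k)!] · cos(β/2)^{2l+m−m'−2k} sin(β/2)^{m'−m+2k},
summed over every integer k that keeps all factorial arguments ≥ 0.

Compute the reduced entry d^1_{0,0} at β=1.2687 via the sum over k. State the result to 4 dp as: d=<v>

d^1_{0,0}(β=1.2687) via the finite sum:
With c≡cos(β/2)=0.805457 and s≡sin(β/2)=0.592654, N=[1·1·1·1]^{1/2}=1.000000
The bounds max(0,m−m')=0 and min(l+m,l−m')=1 give 2 terms
  k=0: (−1)^0·1.0000/(1)·0.8055^2·0.5927^0 = +0.648761
  k=1: (−1)^1·1.0000/(1)·0.8055^0·0.5927^2 = -0.351239
d^1_{0,0}(1.2687) = +0.648761 -0.351239 = +0.297522

d=0.2975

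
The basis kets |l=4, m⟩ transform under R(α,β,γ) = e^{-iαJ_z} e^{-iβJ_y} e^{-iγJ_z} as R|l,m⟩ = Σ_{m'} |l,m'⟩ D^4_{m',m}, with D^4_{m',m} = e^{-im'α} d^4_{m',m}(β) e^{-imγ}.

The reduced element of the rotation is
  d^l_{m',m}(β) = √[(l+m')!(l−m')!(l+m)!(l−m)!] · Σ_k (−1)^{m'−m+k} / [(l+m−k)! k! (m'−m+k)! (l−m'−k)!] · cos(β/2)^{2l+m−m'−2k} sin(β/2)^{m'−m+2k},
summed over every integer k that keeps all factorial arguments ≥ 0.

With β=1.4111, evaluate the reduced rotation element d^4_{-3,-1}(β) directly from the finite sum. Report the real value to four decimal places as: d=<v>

d=-0.1360

d^4_{-3,-1}(β=1.4111) via the finite sum:
c=cos(1.411100/2)=0.761255, s=sin(1.411100/2)=0.648453; N=√[1·5040·6·120]=1904.940944
k∈{2,3} keeps every argument non-negative
  k=2: (−1)^0·1904.9409/(240)·0.7613^6·0.6485^2 = +0.649543
  k=3: (−1)^1·1904.9409/(144)·0.7613^4·0.6485^4 = -0.785512
d^4_{-3,-1}(1.4111) = +0.649543 -0.785512 = -0.135969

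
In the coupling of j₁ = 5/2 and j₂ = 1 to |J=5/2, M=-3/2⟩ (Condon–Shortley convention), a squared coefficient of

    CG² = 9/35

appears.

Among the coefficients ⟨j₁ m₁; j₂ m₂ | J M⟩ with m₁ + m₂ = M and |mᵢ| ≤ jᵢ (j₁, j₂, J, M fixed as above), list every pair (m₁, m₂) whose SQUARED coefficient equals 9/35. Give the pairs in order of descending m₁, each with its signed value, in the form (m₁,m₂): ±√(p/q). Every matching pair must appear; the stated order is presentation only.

Admissible pairs with m₁+m₂ = M = -3/2: (-5/2,1), (-3/2,0), (-1/2,-1)
  (m₁,m₂)=(-1/2,-1): CG² = 16/35, CG = +√(16/35)
  (m₁,m₂)=(-3/2,0): CG² = 9/35, CG = −√(9/35)   ← matches the target
  (m₁,m₂)=(-5/2,1): CG² = 2/7, CG = −√(2/7)
Pairs with CG² = 9/35: (-3/2,0): −√(9/35)

(-3/2,0): −√(9/35)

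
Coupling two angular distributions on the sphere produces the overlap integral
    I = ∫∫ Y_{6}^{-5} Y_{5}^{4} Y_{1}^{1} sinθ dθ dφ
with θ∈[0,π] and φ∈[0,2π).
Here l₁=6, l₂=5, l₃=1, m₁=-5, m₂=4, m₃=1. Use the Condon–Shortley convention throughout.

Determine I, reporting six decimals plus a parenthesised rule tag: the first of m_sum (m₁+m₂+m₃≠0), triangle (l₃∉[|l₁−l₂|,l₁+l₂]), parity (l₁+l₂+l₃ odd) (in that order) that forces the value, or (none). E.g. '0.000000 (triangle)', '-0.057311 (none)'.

m-sum 0 ✓  L=12 even ✓  1≤1≤11 ✓
Π(2lᵢ+1) = 13×11×3 = 429
triangle coeff Δ(6,5,1) = 1/858
Σ_t [5,5]: t=5:−1/14400 = -1/14400
(3j)²=6/143 [(6 5 1; 0 0 0)], sign=+1
Σ_t [9,9]: t=9:−1/725760 = -1/725760
(3j)²=5/78 [(6 5 1; -5 4 1)], sign=-1
⇒ 4πI² = 15/13
I = (-1)√(15/13/(4π)) = -0.30301841
No selection rule forces the value: the integral is nonzero (none).

-0.303018 (none)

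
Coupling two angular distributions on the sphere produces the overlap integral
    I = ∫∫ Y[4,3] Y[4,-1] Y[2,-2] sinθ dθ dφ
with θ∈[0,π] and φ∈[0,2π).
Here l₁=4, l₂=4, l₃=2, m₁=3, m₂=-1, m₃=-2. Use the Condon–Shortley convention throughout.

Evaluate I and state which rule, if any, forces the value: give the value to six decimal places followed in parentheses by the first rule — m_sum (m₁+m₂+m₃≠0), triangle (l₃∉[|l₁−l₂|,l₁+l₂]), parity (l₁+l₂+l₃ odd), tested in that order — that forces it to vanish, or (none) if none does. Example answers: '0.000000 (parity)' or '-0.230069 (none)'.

Rules hold: Σm=0, L=10 even, 0≤2≤8.
N = 9·9·5 = 405
Δ = 6!·2!·2!/11! = 1/13860
Racah Σ t=2..4: t=2:+1/192 t=3:−1/36 t=4:+1/192 = -5/288
⇒ 3j(4 4 2; 0 0 0)² = 20/693, sgn -1
Racah Σ t=1..1: t=1:−1/480 = -1/480
⇒ 3j(4 4 2; 3 -1 -2)² = 3/110, sgn -1
4πI² = N·(3j₀)²·(3jₘ)² = 270/847
I = +1·√(0.318772/4π) = 0.15927046
No selection rule forces the value: the integral is nonzero (none).

0.159270 (none)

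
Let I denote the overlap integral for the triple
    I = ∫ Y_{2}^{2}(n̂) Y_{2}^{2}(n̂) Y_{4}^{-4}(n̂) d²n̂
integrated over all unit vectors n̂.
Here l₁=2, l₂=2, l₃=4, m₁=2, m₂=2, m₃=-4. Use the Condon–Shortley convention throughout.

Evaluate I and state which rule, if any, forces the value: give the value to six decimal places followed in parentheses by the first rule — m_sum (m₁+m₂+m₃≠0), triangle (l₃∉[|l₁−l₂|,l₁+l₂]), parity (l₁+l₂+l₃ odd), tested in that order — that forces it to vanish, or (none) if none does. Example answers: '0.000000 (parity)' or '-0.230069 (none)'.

0.337168 (none)

Rules hold: Σm=0, L=8 even, 0≤4≤4.
N = 5·5·9 = 225
Δ = 0!·4!·4!/9! = 1/630
Racah Σ t=0..0: t=0:+1/16 = 1/16
⇒ 3j(2 2 4; 0 0 0)² = 2/35, sgn +1
Racah Σ t=0..0: t=0:+1/576 = 1/576
⇒ 3j(2 2 4; 2 2 -4)² = 1/9, sgn +1
4πI² = N·(3j₀)²·(3jₘ)² = 10/7
I = +1·√(1.42857/4π) = 0.33716777
No selection rule forces the value: the integral is nonzero (none).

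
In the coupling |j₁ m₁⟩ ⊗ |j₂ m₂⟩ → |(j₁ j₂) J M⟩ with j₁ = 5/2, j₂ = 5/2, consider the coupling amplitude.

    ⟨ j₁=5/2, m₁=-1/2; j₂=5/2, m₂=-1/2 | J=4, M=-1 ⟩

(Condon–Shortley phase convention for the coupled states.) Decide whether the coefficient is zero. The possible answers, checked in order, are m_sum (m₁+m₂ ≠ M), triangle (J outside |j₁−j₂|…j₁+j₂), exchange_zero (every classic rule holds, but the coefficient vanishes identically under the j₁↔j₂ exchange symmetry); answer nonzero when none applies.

m-sum: m₁+m₂ = -1/2+(-1/2) = -1, M = -1  ✓
triangle: |j₁−j₂| = 0 ≤ J = 4 ≤ j₁+j₂ = 5  ✓
exchange: j₁=j₂ and m₁=m₂, and (−1)^(j₁+j₂−J) = (−1)^1 = −1 forces ⟨j₁m₁;j₂m₂|JM⟩ = −⟨j₂m₂;j₁m₁|JM⟩ = −⟨j₁m₁;j₂m₂|JM⟩ ⇒ the coefficient vanishes identically
Racah sum check: Σ_k collapses to 0 ⇒ CG = 0

exchange_zero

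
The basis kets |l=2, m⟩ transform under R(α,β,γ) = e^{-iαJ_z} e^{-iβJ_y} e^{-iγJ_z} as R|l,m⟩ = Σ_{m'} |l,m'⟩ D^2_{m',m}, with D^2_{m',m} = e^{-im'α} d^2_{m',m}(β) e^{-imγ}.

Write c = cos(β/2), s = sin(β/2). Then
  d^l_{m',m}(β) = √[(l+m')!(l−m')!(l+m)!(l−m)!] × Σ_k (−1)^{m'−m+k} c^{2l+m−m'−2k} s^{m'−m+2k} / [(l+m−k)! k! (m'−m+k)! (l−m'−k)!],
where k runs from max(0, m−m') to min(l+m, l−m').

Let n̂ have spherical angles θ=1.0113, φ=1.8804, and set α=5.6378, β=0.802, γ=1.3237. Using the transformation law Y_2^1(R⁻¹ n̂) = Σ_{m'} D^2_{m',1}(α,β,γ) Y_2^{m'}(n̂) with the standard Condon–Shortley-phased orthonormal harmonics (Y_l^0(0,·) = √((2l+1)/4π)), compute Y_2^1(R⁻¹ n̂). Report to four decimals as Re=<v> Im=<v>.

Need the full column D^2_{m',1} for m'=−2..2 at α=5.6378, β=0.8020, γ=1.3237.
cos(β/2)=0.920671, sin(β/2)=0.390339
d^2_{-2,1}: single k=3 term ⇒ +0.109512;  D = -0.094647-0.055090i
d^2_{-1,1}: k∈[2..3] ⇒ +0.387449 -0.023215 = +0.364234;  D = -0.141265-0.335724i
d^2_{0,1}: k∈[1..2] ⇒ +0.746159 -0.134124 = +0.612035;  D = +0.149697-0.593445i
d^2_{1,1}: k∈[0..1] ⇒ +0.718486 -0.387449 = +0.331037;  D = +0.257755-0.207719i
d^2_{2,1}: single k=0 term ⇒ -0.609236;  D = -0.608906+0.020058i
Y_2^{m'}(θ=1.0113,φ=1.8804) and Σ D·Y over m':
  (-0.0946-0.0551i)·(-0.2259+0.1610i)  (-0.1413-0.3357i)·(-0.1059-0.3310i)  (+0.1497-0.5934i)·(-0.0488+0.0000i)  (+0.2578-0.2077i)·(+0.1059-0.3310i)  (-0.6089+0.0201i)·(-0.2259-0.1610i)
Y_2^1(R⁻¹ n̂) = +0.026126+0.094714i

Re=0.0261 Im=0.0947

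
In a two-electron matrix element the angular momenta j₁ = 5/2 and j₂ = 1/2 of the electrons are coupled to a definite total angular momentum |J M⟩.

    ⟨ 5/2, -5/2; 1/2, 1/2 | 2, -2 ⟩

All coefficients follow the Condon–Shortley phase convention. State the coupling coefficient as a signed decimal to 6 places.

j₁+j₂−J=1  J+j₁−j₂=4  J−j₁+j₂=0  j₁+j₂+J+1=6
(j₁±m₁, j₂±m₂, J±M) = (0,5,1,0,0,4)
P² = 480
sum k=1..1:
  [1] −1/24 = -1/24
S = -1/24
C² = P²·S² = 5/6 ; C = -0.912871

−√(5/6) ≈ -0.912871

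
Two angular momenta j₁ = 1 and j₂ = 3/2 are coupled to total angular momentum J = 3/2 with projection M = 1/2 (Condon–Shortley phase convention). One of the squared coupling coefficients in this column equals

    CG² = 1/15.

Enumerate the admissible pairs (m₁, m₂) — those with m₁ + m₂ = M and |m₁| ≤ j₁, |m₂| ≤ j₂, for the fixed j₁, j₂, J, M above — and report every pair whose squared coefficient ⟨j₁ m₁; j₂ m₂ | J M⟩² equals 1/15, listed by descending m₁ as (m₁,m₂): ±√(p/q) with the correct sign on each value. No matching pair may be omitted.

Admissible pairs with m₁+m₂ = M = 1/2: (-1,3/2), (0,1/2), (1,-1/2)
  (m₁,m₂)=(1,-1/2): CG² = 8/15, CG = +√(8/15)
  (m₁,m₂)=(0,1/2): CG² = 1/15, CG = −√(1/15)   ← matches the target
  (m₁,m₂)=(-1,3/2): CG² = 2/5, CG = −√(2/5)
Pairs with CG² = 1/15: (0,1/2): −√(1/15)

(0,1/2): −√(1/15)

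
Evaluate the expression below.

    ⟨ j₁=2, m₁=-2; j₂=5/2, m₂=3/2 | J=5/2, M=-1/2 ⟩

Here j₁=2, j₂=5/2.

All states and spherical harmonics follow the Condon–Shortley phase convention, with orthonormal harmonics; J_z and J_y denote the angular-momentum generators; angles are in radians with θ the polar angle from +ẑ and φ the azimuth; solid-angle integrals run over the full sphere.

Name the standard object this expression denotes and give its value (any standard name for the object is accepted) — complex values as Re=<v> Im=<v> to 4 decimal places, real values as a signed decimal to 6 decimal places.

Clebsch–Gordan coefficient, +√(27/70) ≈ +0.621059

This is a Clebsch–Gordan (vector-coupling) coefficient.
j₁+j₂−J=2  J+j₁−j₂=2  J−j₁+j₂=3  j₁+j₂+J+1=8
(j₁±m₁, j₂±m₂, J±M) = (0,4,4,1,2,3)
P² = 864/35
sum k=2..2:
  [2] +1/8 = 1/8
S = 1/8
C² = P²·S² = 27/70 ; C = +0.621059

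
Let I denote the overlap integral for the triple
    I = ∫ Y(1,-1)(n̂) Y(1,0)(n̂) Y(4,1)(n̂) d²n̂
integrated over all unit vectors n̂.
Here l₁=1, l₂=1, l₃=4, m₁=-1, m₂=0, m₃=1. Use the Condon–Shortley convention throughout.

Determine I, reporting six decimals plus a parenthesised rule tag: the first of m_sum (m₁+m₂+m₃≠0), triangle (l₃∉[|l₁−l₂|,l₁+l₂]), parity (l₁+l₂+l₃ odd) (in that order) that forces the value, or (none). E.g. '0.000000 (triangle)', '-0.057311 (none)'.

0.000000 (triangle)

triangle: need 0≤l₃≤2, have 4; I=0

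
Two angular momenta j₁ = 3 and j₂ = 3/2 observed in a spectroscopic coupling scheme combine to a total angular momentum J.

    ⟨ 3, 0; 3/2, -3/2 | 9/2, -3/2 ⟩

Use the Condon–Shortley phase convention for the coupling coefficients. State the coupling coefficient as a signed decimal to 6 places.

+√(5/21) ≈ +0.487950

√[10·0!6!3!/10! · 3!3!0!3!3!6!] = √(77760/7)
  +(−1)^0/∏(0,0,3,0,3,3)! = 1/216  (running 1/216)
⟨..|..⟩ = √(77760/7)·(1/216) = +0.487950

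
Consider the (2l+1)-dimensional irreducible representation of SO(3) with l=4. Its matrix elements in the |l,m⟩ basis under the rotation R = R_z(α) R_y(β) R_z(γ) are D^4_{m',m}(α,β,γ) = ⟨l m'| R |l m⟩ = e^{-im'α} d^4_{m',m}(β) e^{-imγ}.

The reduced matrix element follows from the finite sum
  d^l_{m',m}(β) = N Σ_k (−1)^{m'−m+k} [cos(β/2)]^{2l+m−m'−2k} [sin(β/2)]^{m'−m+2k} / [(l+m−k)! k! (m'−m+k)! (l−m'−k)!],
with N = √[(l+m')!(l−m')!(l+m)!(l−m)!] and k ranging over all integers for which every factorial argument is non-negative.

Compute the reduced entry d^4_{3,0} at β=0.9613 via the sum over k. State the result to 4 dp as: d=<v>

d^4_{3,0}(β=0.9613) via the finite sum:
With c≡cos(β/2)=0.886695 and s≡sin(β/2)=0.462356, N=[5040·1·24·24]^{1/2}=1703.830978
k: max(0,(0)−(3))=0 … min(4+(0),4−(3))=1
  k=0: (−1)^3·1703.8310/(144)·0.8867^5·0.4624^3 = -0.641007
  k=1: (−1)^4·1703.8310/(144)·0.8867^3·0.4624^5 = +0.174288
d^4_{3,0}(0.9613) = -0.641007 +0.174288 = -0.466719

d=-0.4667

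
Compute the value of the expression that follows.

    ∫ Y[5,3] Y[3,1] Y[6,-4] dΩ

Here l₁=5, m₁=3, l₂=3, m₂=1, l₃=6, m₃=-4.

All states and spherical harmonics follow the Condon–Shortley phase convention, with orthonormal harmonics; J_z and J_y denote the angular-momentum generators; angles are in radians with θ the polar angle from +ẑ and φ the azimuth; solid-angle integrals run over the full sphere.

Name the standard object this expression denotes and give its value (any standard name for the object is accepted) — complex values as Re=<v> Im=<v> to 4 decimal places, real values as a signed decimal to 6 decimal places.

This is a Gaunt coefficient — the integral of a triple product of spherical harmonics over the sphere.
m-sum 0 ✓  L=14 even ✓  2≤6≤8 ✓
Π(2lᵢ+1) = 11×7×13 = 1001
triangle coeff Δ(5,3,6) = 1/675675
Σ_t [0,2]: t=0:+1/8640 t=1:−1/2304 t=2:+1/8640 = -7/34560
(3j)²=7/429 [(5 3 6; 0 0 0)], sign=-1
Σ_t [0,2]: t=0:+1/69120 t=1:−1/30240 t=2:+1/322560 = -1/64512
(3j)²=10/1001 [(5 3 6; 3 1 -4)], sign=-1
⇒ 4πI² = 70/429
I = (+1)√(70/429/(4π)) = 0.11395029

Gaunt coefficient, +0.113950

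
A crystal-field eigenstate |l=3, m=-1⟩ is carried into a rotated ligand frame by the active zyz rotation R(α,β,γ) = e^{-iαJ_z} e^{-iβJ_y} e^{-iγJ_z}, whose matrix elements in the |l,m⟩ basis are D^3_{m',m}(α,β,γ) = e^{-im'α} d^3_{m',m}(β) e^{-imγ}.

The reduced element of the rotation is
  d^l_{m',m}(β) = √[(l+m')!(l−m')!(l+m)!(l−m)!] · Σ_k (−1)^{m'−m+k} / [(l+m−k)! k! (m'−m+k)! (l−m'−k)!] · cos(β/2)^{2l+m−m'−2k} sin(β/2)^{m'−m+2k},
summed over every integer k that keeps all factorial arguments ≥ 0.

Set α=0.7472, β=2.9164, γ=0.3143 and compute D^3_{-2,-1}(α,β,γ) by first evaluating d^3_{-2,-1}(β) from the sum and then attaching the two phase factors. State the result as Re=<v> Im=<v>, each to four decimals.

Re=0.0021 Im=-0.0085

D^3_{-2,-1}(0.7472,2.9164,0.3143) = e^{-i·-2·0.7472}·d^3_{-2,-1}(2.9164)·e^{-i·-1·0.3143}. Compute d first:
Half-angle: c=0.112359, s=0.993668. N=√(1·120·2·24)=75.894664
The bounds max(0,m−m')=1 and min(l+m,l−m')=2 give 2 terms
  k=1: (−1)^0·75.8947/(24)·0.1124^5·0.9937^1 = +0.000056
  k=2: (−1)^1·75.8947/(12)·0.1124^3·0.9937^3 = -0.008802
d^3_{-2,-1}(2.9164) = +0.000056 -0.008802 = -0.008746
Attach z-rotation phases: D = e^{-i(-2)(0.7472)}·(-0.008746)·e^{-i(-1)(0.3143)} = +0.002061-0.008499i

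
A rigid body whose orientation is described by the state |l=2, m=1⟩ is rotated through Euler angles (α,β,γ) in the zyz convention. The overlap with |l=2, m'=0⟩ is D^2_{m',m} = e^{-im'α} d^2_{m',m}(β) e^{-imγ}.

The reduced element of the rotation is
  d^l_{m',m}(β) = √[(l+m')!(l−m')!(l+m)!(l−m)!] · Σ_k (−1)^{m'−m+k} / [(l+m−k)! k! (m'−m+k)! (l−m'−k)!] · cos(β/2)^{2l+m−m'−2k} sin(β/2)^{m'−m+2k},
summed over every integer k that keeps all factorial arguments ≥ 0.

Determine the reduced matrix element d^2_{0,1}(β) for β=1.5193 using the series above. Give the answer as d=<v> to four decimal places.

d^2_{0,1}(β=1.5193) via the finite sum:
With c≡cos(β/2)=0.725077 and s≡sin(β/2)=0.688668, N=[2·2·6·1]^{1/2}=4.898979
Admissible k: 1..2 (factorial args all ≥0)
  k=1: (−1)^0·4.8990/(2)·0.7251^3·0.6887^1 = +0.643040
  k=2: (−1)^1·4.8990/(2)·0.7251^1·0.6887^3 = -0.580081
d^2_{0,1}(1.5193) = +0.643040 -0.580081 = +0.062958

d=0.0630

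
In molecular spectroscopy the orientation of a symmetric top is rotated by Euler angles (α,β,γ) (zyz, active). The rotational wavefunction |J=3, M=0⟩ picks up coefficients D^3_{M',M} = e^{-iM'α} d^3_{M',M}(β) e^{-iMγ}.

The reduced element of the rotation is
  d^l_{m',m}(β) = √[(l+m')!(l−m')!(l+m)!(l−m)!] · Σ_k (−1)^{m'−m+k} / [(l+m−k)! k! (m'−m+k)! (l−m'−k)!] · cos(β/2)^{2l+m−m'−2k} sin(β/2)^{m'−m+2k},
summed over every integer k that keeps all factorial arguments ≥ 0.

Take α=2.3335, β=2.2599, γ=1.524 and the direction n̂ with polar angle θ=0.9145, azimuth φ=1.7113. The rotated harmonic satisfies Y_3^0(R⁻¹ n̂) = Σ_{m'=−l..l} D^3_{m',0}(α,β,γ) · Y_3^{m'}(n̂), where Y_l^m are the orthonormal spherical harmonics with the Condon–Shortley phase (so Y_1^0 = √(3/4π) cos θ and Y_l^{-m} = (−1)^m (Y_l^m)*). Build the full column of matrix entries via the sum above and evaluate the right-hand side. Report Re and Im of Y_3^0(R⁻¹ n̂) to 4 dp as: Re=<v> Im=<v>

Need the full column D^3_{m',0} for m'=−3..3 at α=2.3335, β=2.2599, γ=1.5240.
cos(β/2)=0.426705, sin(β/2)=0.904391
d^3_{-3,0}: single k=3 term ⇒ +0.257020;  D = +0.193683+0.168955i
d^3_{-2,0}: k∈[2..3] ⇒ +0.148520 -0.667177 = -0.518657;  D = +0.023533+0.518123i
d^3_{-1,0}: k∈[1..3] ⇒ +0.044319 -0.597260 +0.894333 = +0.341391;  D = -0.235860+0.246816i
d^3_{0,0}: k∈[0..3] ⇒ +0.006036 -0.244043 +1.096283 -0.547189 = +0.311088;  D = +0.311088+0.000000i
d^3_{1,0}: k∈[0..2] ⇒ -0.044319 +0.597260 -0.894333 = -0.341391;  D = +0.235860+0.246816i
d^3_{2,0}: k∈[0..1] ⇒ +0.148520 -0.667177 = -0.518657;  D = +0.023533-0.518123i
d^3_{3,0}: single k=0 term ⇒ -0.257020;  D = -0.193683+0.168955i
Y_3^{m'}(θ=0.9145,φ=1.7113) and Σ D·Y over m':
  (+0.1937+0.1690i)·(+0.0849+0.1893i)  (+0.0235+0.5181i)·(-0.3761+0.1085i)  (-0.2359+0.2468i)·(-0.0309-0.2184i)  (+0.3111+0.0000i)·(-0.2592+0.0000i)  (+0.2359+0.2468i)·(+0.0309-0.2184i)  (+0.0235-0.5181i)·(-0.3761-0.1085i)  (-0.1937+0.1690i)·(-0.0849+0.1893i)
Y_3^0(R⁻¹ n̂) = -0.119508-0.000000i

Re=-0.1195 Im=0.0000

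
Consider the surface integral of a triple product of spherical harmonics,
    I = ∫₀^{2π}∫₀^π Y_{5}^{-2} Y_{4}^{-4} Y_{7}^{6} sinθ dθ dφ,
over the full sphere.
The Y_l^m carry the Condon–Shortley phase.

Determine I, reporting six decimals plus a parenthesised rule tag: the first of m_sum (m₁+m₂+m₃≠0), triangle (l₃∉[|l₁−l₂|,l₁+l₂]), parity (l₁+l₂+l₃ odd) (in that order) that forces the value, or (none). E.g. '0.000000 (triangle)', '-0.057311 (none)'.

Checks pass: Σm=0; 16 even; l₃=7∈[1,9].
(2·5+1)(2·4+1)(2·7+1) = 1485
Δ: 2! 8! 6! / 17! → 1/6126120
sum: t=0:+1/69120 t=1:−1/20736 t=2:+1/69120 = -1/51840
3j²(5 4 7; 0 0 0) = Δ·Π!·Σ² = 280/21879  (sign +1)
sum: t=0:+1/7257600 = 1/7257600
3j²(5 4 7; -2 -4 6) = Δ·Π!·Σ² = 2/85  (sign -1)
combine: 4πI² = 1485·280/21879·2/85 = 1680/3757
take √, sign -1: I = -0.18863797
No selection rule forces the value: the integral is nonzero (none).

-0.188638 (none)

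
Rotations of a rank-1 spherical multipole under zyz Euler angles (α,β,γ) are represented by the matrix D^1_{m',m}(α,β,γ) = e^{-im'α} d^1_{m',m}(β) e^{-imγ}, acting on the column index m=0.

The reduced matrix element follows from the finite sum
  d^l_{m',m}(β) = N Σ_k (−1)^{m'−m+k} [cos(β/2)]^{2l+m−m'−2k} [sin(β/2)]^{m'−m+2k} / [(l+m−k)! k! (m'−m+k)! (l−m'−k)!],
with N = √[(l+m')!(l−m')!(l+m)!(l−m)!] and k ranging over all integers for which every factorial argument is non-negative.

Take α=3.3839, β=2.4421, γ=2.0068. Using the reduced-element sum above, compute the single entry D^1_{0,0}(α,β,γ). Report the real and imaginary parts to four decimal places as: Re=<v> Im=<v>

Re=-0.7652 Im=0.0000

Split into d^1_{0,0}(β=2.4421) × two z-phases.
With c≡cos(β/2)=0.342660 and s≡sin(β/2)=0.939460, N=[1·1·1·1]^{1/2}=1.000000
Admissible k: 0..1 (factorial args all ≥0)
  k=0: (−1)^0·1.0000/(1)·0.3427^2·0.9395^0 = +0.117416
  k=1: (−1)^1·1.0000/(1)·0.3427^0·0.9395^2 = -0.882584
d^1_{0,0}(2.4421) = +0.117416 -0.882584 = -0.765169
D = (+1.000000+0.000000i)·(-0.765169)·(+1.000000+0.000000i) = -0.765169+0.000000i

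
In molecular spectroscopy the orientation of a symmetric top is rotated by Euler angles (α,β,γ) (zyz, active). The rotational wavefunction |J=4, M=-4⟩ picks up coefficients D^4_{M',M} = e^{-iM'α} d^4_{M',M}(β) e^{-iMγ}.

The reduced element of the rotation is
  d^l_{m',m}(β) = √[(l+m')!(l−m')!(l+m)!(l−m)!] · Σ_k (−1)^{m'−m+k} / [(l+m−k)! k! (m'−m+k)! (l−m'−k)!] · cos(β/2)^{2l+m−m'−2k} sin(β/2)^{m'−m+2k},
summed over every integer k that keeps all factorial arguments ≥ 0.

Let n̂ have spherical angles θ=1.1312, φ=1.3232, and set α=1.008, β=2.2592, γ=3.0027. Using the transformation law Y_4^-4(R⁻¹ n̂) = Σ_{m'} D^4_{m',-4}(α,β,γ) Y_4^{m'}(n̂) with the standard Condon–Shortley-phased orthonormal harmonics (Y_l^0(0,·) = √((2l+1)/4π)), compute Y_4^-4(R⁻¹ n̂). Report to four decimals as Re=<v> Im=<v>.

Re=0.2445 Im=0.1998

Need the full column D^4_{m',-4} for m'=−4..4 at α=1.0080, β=2.2592, γ=3.0027.
cos(β/2)=0.427022, sin(β/2)=0.904241
d^4_{-4,-4}: single k=0 term ⇒ +0.001106;  D = -0.001044-0.000363i
d^4_{-3,-4}: single k=0 term ⇒ -0.006622;  D = +0.005177-0.004128i
d^4_{-2,-4}: single k=0 term ⇒ +0.026233;  D = +0.002889+0.026073i
d^4_{-1,-4}: single k=0 term ⇒ -0.078559;  D = -0.070655-0.034342i
d^4_{0,-4}: single k=0 term ⇒ +0.185988;  D = +0.158016-0.098096i
d^4_{1,-4}: single k=0 term ⇒ -0.352262;  D = -0.002545+0.352252i
d^4_{2,-4}: single k=0 term ⇒ +0.527455;  D = -0.444058-0.284641i
d^4_{3,-4}: single k=0 term ⇒ -0.597016;  D = +0.540664-0.253200i
d^4_{4,-4}: single k=0 term ⇒ +0.446967;  D = -0.055645+0.443490i
Y_4^{m'}(θ=1.1312,φ=1.3232) and Σ D·Y over m':
  (-0.0010-0.0004i)·(+0.1627+0.2482i)  (+0.0052-0.0041i)·(-0.2670+0.2908i)  (+0.0029+0.0261i)·(-0.0645-0.0349i)  (-0.0707-0.0343i)·(-0.0773+0.3060i)  (+0.1580-0.0981i)·(-0.1360+0.0000i)  (-0.0025+0.3523i)·(+0.0773+0.3060i)  (-0.4441-0.2846i)·(-0.0645+0.0349i)  (+0.5407-0.2532i)·(+0.2670+0.2908i)  (-0.0556+0.4435i)·(+0.1627-0.2482i)
Y_4^-4(R⁻¹ n̂) = +0.244519+0.199819i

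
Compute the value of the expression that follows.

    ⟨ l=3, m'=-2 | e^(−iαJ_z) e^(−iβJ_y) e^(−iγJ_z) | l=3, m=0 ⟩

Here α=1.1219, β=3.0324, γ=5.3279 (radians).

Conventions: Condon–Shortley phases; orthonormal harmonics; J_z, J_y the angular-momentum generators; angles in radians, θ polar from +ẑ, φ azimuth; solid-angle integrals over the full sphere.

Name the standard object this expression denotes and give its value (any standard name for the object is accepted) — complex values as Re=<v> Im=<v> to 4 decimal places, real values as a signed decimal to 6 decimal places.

This is a Wigner D-matrix element — the rotation-matrix element ⟨l m'| R(α,β,γ) |l m⟩ in the angular-momentum basis.
D^3_{-2,0}(1.1219,3.0324,5.3279) = e^{-i·-2·1.1219}·d^3_{-2,0}(3.0324)·e^{-i·0·5.3279}. Compute d first:
Half-angle: c=0.054569, s=0.998510. N=√(1·120·6·6)=65.726707
k: max(0,(0)−(-2))=2 … min(3+(0),3−(-2))=3
  k=2: (−1)^0·65.7267/(12)·0.0546^4·0.9985^2 = +0.000048
  k=3: (−1)^1·65.7267/(12)·0.0546^2·0.9985^4 = -0.016213
d^3_{-2,0}(3.0324) = +0.000048 -0.016213 = -0.016165
Attach z-rotation phases: D = e^{-i(-2)(1.1219)}·(-0.016165)·e^{-i(0)(5.3279)} = +0.010076-0.012640i

Wigner D-matrix element, Re=0.0101 Im=-0.0126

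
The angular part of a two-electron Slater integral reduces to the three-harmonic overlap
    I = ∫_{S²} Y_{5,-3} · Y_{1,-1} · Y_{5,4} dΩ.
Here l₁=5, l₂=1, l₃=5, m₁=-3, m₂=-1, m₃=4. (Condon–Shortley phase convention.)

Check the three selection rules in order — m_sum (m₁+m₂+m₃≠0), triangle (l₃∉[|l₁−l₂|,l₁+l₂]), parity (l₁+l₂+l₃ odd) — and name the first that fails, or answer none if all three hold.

azimuthal sum: -3 − 1 + 4 = 0  ✓
4 ≤ 5 ≤ 6 (triangle on l)  ✓
L = 5 + 1 + 5 = 11 (odd)  ✗

parity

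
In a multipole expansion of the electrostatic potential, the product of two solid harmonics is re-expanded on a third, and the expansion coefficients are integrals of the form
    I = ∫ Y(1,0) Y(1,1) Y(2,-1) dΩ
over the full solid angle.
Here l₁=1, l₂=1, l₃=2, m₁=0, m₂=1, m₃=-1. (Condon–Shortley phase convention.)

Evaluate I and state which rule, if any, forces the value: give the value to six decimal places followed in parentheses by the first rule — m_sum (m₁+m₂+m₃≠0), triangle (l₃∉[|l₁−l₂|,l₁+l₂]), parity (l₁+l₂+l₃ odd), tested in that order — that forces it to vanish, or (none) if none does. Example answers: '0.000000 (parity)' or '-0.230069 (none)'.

m-sum 0 ✓  L=4 even ✓  0≤2≤2 ✓
Π(2lᵢ+1) = 3×3×5 = 45
triangle coeff Δ(1,1,2) = 1/30
Σ_t [0,0]: t=0:+1/1 = 1/1
(3j)²=2/15 [(1 1 2; 0 0 0)], sign=+1
Σ_t [0,0]: t=0:+1/2 = 1/2
(3j)²=1/10 [(1 1 2; 0 1 -1)], sign=-1
⇒ 4πI² = 3/5
I = (-1)√(3/5/(4π)) = -0.21850969
No selection rule forces the value: the integral is nonzero (none).

-0.218510 (none)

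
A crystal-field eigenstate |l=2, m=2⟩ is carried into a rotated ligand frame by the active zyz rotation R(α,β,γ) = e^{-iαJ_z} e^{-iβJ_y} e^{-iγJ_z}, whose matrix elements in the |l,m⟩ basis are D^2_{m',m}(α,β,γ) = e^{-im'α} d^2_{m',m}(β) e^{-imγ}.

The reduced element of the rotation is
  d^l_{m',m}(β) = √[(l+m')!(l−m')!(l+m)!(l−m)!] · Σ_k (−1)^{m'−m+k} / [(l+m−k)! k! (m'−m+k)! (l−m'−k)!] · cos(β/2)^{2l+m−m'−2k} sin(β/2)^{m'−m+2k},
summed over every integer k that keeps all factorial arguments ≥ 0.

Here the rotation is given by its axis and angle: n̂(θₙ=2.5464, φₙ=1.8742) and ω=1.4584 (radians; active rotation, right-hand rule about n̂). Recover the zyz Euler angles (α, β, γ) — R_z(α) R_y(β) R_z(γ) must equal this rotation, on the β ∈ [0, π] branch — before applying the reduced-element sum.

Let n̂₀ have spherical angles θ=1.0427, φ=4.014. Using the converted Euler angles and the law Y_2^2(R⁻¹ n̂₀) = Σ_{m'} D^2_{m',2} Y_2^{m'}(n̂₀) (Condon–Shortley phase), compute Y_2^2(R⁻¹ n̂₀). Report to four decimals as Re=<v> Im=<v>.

Axis–angle → zyz. n̂ = (sinθₙcosφₙ, sinθₙsinφₙ, cosθₙ) = (-0.167511, +0.535060, -0.828040), ω = 1.4584.
R = I cosω + sinω [n̂]ₓ + (1−cosω) n̂n̂ᵀ gives
  R = [+0.137073, +0.743240, +0.654832; -0.902391, +0.366339, -0.226905; -0.408535, -0.559813, +0.720908]
β = atan2(√(R₁₃²+R₂₃²), R₃₃) = 0.765684; α = atan2(R₂₃, R₁₃) mod 2π = 5.949625; γ = atan2(R₃₂, −R₃₁) mod 2π = 5.342817
Need the full column D^2_{m',2} for m'=−2..2 at α=5.9496, β=0.7657, γ=5.3428.
cos(β/2)=0.927607, sin(β/2)=0.373558
d^2_{-2,2}: single k=4 term ⇒ +0.019473;  D = +0.006808+0.018244i
d^2_{-1,2}: single k=3 term ⇒ +0.096709;  D = +0.002284+0.096683i
d^2_{0,2}: single k=2 term ⇒ +0.294117;  D = -0.089706+0.280103i
d^2_{1,2}: single k=1 term ⇒ +0.596321;  D = -0.357792+0.477057i
d^2_{2,2}: single k=0 term ⇒ +0.740381;  D = -0.613670+0.414215i
Y_2^{m'}(θ=1.0427,φ=4.014) and Σ D·Y over m':
  (+0.0068+0.0182i)·(-0.0499-0.2838i)  (+0.0023+0.0967i)·(-0.2162+0.2575i)  (-0.0897+0.2801i)·(-0.0752+0.0000i)  (-0.3578+0.4771i)·(+0.2162+0.2575i)  (-0.6137+0.4142i)·(-0.0499+0.2838i)
Y_2^2(R⁻¹ n̂) = -0.300972-0.228064i

Re=-0.3010 Im=-0.2281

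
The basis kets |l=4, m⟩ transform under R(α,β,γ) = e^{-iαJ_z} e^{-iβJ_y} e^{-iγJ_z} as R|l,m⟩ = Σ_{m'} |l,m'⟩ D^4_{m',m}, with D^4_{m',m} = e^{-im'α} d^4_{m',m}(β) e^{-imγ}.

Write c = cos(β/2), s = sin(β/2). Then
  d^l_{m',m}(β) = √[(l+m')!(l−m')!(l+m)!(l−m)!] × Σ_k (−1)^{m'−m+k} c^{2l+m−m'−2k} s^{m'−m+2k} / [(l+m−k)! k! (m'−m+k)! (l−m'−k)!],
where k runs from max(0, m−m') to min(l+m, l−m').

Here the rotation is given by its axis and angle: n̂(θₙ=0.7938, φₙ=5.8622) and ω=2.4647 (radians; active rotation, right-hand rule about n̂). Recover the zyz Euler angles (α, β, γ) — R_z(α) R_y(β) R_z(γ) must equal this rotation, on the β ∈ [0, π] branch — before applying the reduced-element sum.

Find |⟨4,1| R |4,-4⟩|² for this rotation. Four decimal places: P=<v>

P=0.1742

Axis–angle → zyz. n̂ = (sinθₙcosφₙ, sinθₙsinφₙ, cosθₙ) = (+0.650766, -0.291384, +0.701141), ω = 2.4647.
R = I cosω + sinω [n̂]ₓ + (1−cosω) n̂n̂ᵀ gives
  R = [-0.025900, -0.776614, +0.629444; +0.101738, -0.628433, -0.771182; +0.994474, +0.044065, +0.095288]
β = atan2(√(R₁₃²+R₂₃²), R₃₃) = 1.475364; α = atan2(R₂₃, R₁₃) mod 2π = 5.396934; γ = atan2(R₃₂, −R₃₁) mod 2π = 3.097312
D^4_{1,-4}(5.3969,1.4754,3.0973) = e^{-i·1·5.3969}·d^4_{1,-4}(1.4754)·e^{-i·-4·3.0973}. Compute d first:
With c≡cos(β/2)=0.740030 and s≡sin(β/2)=0.672574, N=[120·6·1·40320]^{1/2}=5387.986637
k∈{0} keeps every argument non-negative
  k=0: (−1)^5·5387.9866/(720)·0.7400^3·0.6726^5 = -0.417390
d^4_{1,-4}(1.4754) = -0.417390
|D^4_{1,-4}|² = |d^4_{1,-4}(β)|² = (-0.417390)² = 0.174215 (the z-rotation phases have unit modulus)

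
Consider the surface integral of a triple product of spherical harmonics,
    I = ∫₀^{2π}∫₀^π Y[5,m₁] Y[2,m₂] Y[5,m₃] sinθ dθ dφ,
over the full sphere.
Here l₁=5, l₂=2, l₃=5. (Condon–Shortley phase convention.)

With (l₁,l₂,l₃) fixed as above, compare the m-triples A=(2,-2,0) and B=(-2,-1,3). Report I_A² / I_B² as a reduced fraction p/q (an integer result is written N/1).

Same 5,2,5: normalisation and zero-m 3j drop out of the ratio.
A: Δ: 2! 8! 2! / 13! → 1/38610; sum: t=0:+1/2880 = 1/2880; 3j²(5 2 5; 2 -2 0) = Δ·Π!·Σ² = 14/429  (sign -1)
B: Δ: 2! 8! 2! / 13! → 1/38610; sum: t=0:+1/10080 t=1:−1/2880 = -1/4032; 3j²(5 2 5; -2 -1 3) = Δ·Π!·Σ² = 10/429  (sign -1)
I_A²/I_B² = (14/429)/(10/429) = 7/5

7/5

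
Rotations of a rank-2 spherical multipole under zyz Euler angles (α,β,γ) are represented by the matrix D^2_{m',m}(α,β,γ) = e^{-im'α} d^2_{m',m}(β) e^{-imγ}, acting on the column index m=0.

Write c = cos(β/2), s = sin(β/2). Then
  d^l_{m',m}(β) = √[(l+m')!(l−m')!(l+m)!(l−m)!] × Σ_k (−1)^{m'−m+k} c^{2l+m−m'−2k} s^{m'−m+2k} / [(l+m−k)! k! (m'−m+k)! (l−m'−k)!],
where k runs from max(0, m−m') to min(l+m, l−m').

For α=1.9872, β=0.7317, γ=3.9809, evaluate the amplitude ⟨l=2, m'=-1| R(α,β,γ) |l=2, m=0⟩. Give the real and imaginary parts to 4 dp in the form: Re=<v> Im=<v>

Re=-0.2463 Im=0.5568

First d^2_{-1,0}(β=0.7317), then the phase factors e^{-i(-1)α} and e^{-i(0)γ}:
With c≡cos(β/2)=0.933820 and s≡sin(β/2)=0.357743, N=[1·6·2·2]^{1/2}=4.898979
The bounds max(0,m−m')=1 and min(l+m,l−m')=2 give 2 terms
  k=1: (−1)^0·4.8990/(2)·0.9338^3·0.3577^1 = +0.713570
  k=2: (−1)^1·4.8990/(2)·0.9338^1·0.3577^3 = -0.104726
d^2_{-1,0}(0.7317) = +0.713570 -0.104726 = +0.608844
Phases: e^{-i·(-1)·1.9872}=-0.404474+0.914549i, e^{-i·(0)·3.9809}=+1.000000+0.000000i ⇒ D=-0.246262+0.556818i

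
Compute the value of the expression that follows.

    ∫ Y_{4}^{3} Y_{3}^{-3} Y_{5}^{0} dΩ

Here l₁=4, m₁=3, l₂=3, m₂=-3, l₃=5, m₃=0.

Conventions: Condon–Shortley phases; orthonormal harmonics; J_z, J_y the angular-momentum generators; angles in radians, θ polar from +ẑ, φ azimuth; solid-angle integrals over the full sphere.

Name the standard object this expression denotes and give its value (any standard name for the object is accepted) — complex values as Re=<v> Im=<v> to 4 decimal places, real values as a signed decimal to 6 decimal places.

This is a Gaunt coefficient — the integral of a triple product of spherical harmonics over the sphere.
m-sum 0 ✓  L=12 even ✓  1≤5≤7 ✓
Π(2lᵢ+1) = 9×7×11 = 693
triangle coeff Δ(4,3,5) = 1/180180
Σ_t [0,2]: t=0:+1/576 t=1:−1/144 t=2:+1/576 = -1/288
(3j)²=20/1001 [(4 3 5; 0 0 0)], sign=+1
Σ_t [0,0]: t=0:+1/5760 = 1/5760
(3j)²=5/572 [(4 3 5; 3 -3 0)], sign=-1
⇒ 4πI² = 225/1859
I = (-1)√(225/1859/(4π)) = -0.09814013

Gaunt coefficient, -0.098140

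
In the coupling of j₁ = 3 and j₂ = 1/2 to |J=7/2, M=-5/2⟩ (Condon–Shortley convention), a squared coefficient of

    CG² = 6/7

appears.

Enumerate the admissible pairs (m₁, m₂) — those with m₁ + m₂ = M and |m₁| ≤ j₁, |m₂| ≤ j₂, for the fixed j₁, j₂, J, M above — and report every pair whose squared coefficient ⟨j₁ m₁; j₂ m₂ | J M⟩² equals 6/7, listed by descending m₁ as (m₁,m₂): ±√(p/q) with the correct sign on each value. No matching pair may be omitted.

(-2,-1/2): +√(6/7)

Admissible pairs with m₁+m₂ = M = -5/2: (-3,1/2), (-2,-1/2)
  (m₁,m₂)=(-2,-1/2): CG² = 6/7, CG = +√(6/7)   ← matches the target
  (m₁,m₂)=(-3,1/2): CG² = 1/7, CG = +√(1/7)
Pairs with CG² = 6/7: (-2,-1/2): +√(6/7)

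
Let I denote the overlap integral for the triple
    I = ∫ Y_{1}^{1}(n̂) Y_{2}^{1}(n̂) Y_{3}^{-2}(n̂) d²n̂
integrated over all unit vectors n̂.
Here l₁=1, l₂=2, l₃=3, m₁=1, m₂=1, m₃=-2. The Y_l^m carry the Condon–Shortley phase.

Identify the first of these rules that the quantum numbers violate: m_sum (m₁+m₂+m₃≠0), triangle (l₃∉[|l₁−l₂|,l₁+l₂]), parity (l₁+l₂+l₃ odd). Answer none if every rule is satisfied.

none

m₁+m₂+m₃ = 1 + 1 − 2 = 0  ✓
triangle: |1−2|=1 ≤ l₃=3 ≤ 1+2=3  ✓
parity: l₁+l₂+l₃ = 6 is even  ✓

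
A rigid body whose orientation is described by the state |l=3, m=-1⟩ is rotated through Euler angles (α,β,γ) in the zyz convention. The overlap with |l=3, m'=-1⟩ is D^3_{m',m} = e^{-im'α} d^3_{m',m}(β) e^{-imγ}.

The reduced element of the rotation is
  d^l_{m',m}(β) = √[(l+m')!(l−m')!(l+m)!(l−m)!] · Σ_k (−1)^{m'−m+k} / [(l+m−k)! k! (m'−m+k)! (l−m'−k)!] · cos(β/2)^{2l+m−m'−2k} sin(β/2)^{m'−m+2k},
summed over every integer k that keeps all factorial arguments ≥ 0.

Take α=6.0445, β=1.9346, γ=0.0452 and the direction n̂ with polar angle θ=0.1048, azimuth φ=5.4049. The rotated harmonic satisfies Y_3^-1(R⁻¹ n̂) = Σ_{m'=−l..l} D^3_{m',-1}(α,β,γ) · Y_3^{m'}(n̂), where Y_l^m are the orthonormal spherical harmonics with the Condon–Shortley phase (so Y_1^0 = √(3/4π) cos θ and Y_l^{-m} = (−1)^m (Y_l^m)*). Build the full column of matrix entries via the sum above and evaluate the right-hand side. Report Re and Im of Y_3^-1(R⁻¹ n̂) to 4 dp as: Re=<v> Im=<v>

Re=0.1928 Im=-0.0038

Need the full column D^3_{m',-1} for m'=−3..3 at α=6.0445, β=1.9346, γ=0.0452.
cos(β/2)=0.567525, sin(β/2)=0.823356
d^3_{-3,-1}: single k=2 term ⇒ +0.272371;  D = +0.213345-0.169321i
d^3_{-2,-1}: k∈[1..2] ⇒ +0.153289 -0.645279 = -0.491990;  D = -0.446756+0.206067i
d^3_{-1,-1}: k∈[0..2] ⇒ +0.033412 -0.562606 +0.888121 = +0.358927;  D = +0.352230-0.069015i
d^3_{0,-1}: k∈[0..2] ⇒ -0.167920 +1.060302 -0.743900 = +0.148482;  D = +0.148330+0.006709i
d^3_{1,-1}: k∈[0..2] ⇒ +0.421955 -1.184161 +0.311550 = -0.450657;  D = -0.432619-0.126223i
d^3_{2,-1}: k∈[0..1] ⇒ -0.645279 +0.679085 = +0.033805;  D = +0.029294+0.016873i
d^3_{3,-1}: single k=0 term ⇒ +0.573280;  D = +0.415037+0.395466i
Y_3^{m'}(θ=0.1048,φ=5.4049) and Σ D·Y over m':
  (+0.2133-0.1693i)·(-0.0004+0.0002i)  (-0.4468+0.2061i)·(-0.0021+0.0109i)  (+0.3522-0.0690i)·(+0.0852+0.1027i)  (+0.1483+0.0067i)·(+0.7220+0.0000i)  (-0.4326-0.1262i)·(-0.0852+0.1027i)  (+0.0293+0.0169i)·(-0.0021-0.0109i)  (+0.4150+0.3955i)·(+0.0004+0.0002i)
Y_3^-1(R⁻¹ n̂) = +0.192788-0.003817i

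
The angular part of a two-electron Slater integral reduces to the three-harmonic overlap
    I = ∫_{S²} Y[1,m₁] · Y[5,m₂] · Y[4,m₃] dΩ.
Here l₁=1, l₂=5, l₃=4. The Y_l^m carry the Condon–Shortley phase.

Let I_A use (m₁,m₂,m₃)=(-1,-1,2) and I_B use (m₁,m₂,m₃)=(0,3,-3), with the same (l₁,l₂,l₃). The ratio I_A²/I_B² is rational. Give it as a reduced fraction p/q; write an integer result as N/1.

l's match ⇒ only the (l;m) 3-j factors differ between A and B.
A: triangle coeff Δ(1,5,4) = 1/495; Σ_t [2,2]: t=2:+1/2880 = 1/2880; (3j)²=2/165 [(1 5 4; -1 -1 2)], sign=+1
B: triangle coeff Δ(1,5,4) = 1/495; Σ_t [1,1]: t=1:−1/5040 = -1/5040; (3j)²=16/495 [(1 5 4; 0 3 -3)], sign=+1
I_A²/I_B² = (2/165)/(16/495) = 3/8

3/8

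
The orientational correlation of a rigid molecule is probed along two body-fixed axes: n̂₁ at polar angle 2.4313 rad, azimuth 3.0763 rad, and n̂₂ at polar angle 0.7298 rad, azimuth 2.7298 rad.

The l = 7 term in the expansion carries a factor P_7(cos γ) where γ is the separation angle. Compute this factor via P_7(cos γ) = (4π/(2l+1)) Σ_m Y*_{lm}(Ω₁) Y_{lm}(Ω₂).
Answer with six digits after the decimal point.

Addition theorem: P_7(cos γ) = (4π/15) Σ_m Y*_{lm}(Ω₁) Y_{lm}(Ω₂), m = −7…7:
  [-7]  conj(Y_{7,-7})(Ω₁) = -0.02249 + 0.01106j ; Y_{7,-7}(Ω₂) = 0.02831 - 0.00750j ; Δ = -0.00055 + 0.00048j
  [-6]  conj(Y_{7,-6})(Ω₁) = -0.10077 + 0.04163j ; Y_{7,-6}(Ω₂) = -0.09594 + 0.07614j ; Δ = 0.00650 - 0.01167j
  [-5]  conj(Y_{7,-5})(Ω₁) = -0.26517 + 0.08978j ; Y_{7,-5}(Ω₂) = 0.14105 - 0.26561j ; Δ = -0.01355 + 0.08309j
  [-4]  conj(Y_{7,-4})(Ω₁) = -0.43461 + 0.11616j ; Y_{7,-4}(Ω₂) = -0.03481 + 0.45488j ; Δ = -0.03771 - 0.20174j
  [-3]  conj(Y_{7,-3})(Ω₁) = -0.37041 + 0.07350j ; Y_{7,-3}(Ω₂) = -0.11292 - 0.32393j ; Δ = 0.06563 + 0.11169j
  [-2]  conj(Y_{7,-2})(Ω₁) = 0.04902 - 0.00644j ; Y_{7,-2}(Ω₂) = -0.06971 - 0.07525j ; Δ = -0.00390 - 0.00324j
  [-1]  conj(Y_{7,-1})(Ω₁) = 0.39383 - 0.02575j ; Y_{7,-1}(Ω₂) = 0.35970 + 0.15710j ; Δ = 0.14570 + 0.05261j
  [+0]  conj(Y_{7,0})(Ω₁) = 0.07410 + 0.00000j ; Y_{7,0}(Ω₂) = -0.01654 + 0.00000j ; Δ = -0.00123 + 0.00000j
  [+1]  conj(Y_{7,1})(Ω₁) = -0.39383 - 0.02575j ; Y_{7,1}(Ω₂) = -0.35970 + 0.15710j ; Δ = 0.14570 - 0.05261j
  [+2]  conj(Y_{7,2})(Ω₁) = 0.04902 + 0.00644j ; Y_{7,2}(Ω₂) = -0.06971 + 0.07525j ; Δ = -0.00390 + 0.00324j
  [+3]  conj(Y_{7,3})(Ω₁) = 0.37041 + 0.07350j ; Y_{7,3}(Ω₂) = 0.11292 - 0.32393j ; Δ = 0.06563 - 0.11169j
  [+4]  conj(Y_{7,4})(Ω₁) = -0.43461 - 0.11616j ; Y_{7,4}(Ω₂) = -0.03481 - 0.45488j ; Δ = -0.03771 + 0.20174j
  [+5]  conj(Y_{7,5})(Ω₁) = 0.26517 + 0.08978j ; Y_{7,5}(Ω₂) = -0.14105 - 0.26561j ; Δ = -0.01355 - 0.08309j
  [+6]  conj(Y_{7,6})(Ω₁) = -0.10077 - 0.04163j ; Y_{7,6}(Ω₂) = -0.09594 - 0.07614j ; Δ = 0.00650 + 0.01167j
  [+7]  conj(Y_{7,7})(Ω₁) = 0.02249 + 0.01106j ; Y_{7,7}(Ω₂) = -0.02831 - 0.00750j ; Δ = -0.00055 - 0.00048j
Total Σ_m = 0.32300 - 0.00000j. Multiply by 0.837758: 0.27060 - 0.00000j. P_7(cos γ) = 0.270598

0.270598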